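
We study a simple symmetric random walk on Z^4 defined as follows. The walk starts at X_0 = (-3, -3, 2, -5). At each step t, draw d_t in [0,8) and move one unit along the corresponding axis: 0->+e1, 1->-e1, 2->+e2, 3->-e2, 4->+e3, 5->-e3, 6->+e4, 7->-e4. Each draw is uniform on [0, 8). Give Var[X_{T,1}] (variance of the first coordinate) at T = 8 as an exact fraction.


2

Outcome values over d=0..7: [1, -1, 0, 0, 0, 0, 0, 0]
Σy = 0, Σy² = 2, M = 8
μ = 0/8 = 0,  σ² = 2/8 − (0)² = 1/4
Independent increments: Var[X_8] = 8·σ² = 8·(1/4) = 2


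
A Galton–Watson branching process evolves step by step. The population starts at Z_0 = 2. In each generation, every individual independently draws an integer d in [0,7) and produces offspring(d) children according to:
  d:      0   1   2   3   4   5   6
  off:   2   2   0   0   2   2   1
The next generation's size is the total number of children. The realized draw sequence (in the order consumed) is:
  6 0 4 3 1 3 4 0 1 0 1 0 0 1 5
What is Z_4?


12

gen 0: Z_0=2, draws=[6, 0], offspring=[1, 2], Z_1=3
gen 1: Z_1=3, draws=[4, 3, 1], offspring=[2, 0, 2], Z_2=4
gen 2: Z_2=4, draws=[3, 4, 0, 1], offspring=[0, 2, 2, 2], Z_3=6
gen 3: Z_3=6, draws=[0, 1, 0, 0, 1, 5], offspring=[2, 2, 2, 2, 2, 2], Z_4=12


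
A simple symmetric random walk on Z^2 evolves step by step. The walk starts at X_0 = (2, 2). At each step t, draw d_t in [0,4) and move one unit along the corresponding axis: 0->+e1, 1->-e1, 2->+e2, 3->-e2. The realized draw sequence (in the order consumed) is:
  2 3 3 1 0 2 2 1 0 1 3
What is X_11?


(1, 2)

t=0: X=(2, 2), d=2 → +e2, X_1=(2, 3)
t=1: X=(2, 3), d=3 → -e2, X_2=(2, 2)
t=2: X=(2, 2), d=3 → -e2, X_3=(2, 1)
t=3: X=(2, 1), d=1 → -e1, X_4=(1, 1)
t=4: X=(1, 1), d=0 → +e1, X_5=(2, 1)
t=5: X=(2, 1), d=2 → +e2, X_6=(2, 2)
t=6: X=(2, 2), d=2 → +e2, X_7=(2, 3)
t=7: X=(2, 3), d=1 → -e1, X_8=(1, 3)
t=8: X=(1, 3), d=0 → +e1, X_9=(2, 3)
t=9: X=(2, 3), d=1 → -e1, X_10=(1, 3)
t=10: X=(1, 3), d=3 → -e2, X_11=(1, 2)


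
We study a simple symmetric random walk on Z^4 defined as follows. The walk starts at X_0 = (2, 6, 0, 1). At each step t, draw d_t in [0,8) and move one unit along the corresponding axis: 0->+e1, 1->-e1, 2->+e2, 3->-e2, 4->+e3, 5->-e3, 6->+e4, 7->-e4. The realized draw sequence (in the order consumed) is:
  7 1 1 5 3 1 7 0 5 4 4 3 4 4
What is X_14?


t=0: X=(2, 6, 0, 1), d=7 → -e4, X_1=(2, 6, 0, 0)
t=1: X=(2, 6, 0, 0), d=1 → -e1, X_2=(1, 6, 0, 0)
t=2: X=(1, 6, 0, 0), d=1 → -e1, X_3=(0, 6, 0, 0)
t=3: X=(0, 6, 0, 0), d=5 → -e3, X_4=(0, 6, -1, 0)
t=4: X=(0, 6, -1, 0), d=3 → -e2, X_5=(0, 5, -1, 0)
t=5: X=(0, 5, -1, 0), d=1 → -e1, X_6=(-1, 5, -1, 0)
t=6: X=(-1, 5, -1, 0), d=7 → -e4, X_7=(-1, 5, -1, -1)
t=7: X=(-1, 5, -1, -1), d=0 → +e1, X_8=(0, 5, -1, -1)
t=8: X=(0, 5, -1, -1), d=5 → -e3, X_9=(0, 5, -2, -1)
t=9: X=(0, 5, -2, -1), d=4 → +e3, X_10=(0, 5, -1, -1)
t=10: X=(0, 5, -1, -1), d=4 → +e3, X_11=(0, 5, 0, -1)
t=11: X=(0, 5, 0, -1), d=3 → -e2, X_12=(0, 4, 0, -1)
t=12: X=(0, 4, 0, -1), d=4 → +e3, X_13=(0, 4, 1, -1)
t=13: X=(0, 4, 1, -1), d=4 → +e3, X_14=(0, 4, 2, -1)

(0, 4, 2, -1)


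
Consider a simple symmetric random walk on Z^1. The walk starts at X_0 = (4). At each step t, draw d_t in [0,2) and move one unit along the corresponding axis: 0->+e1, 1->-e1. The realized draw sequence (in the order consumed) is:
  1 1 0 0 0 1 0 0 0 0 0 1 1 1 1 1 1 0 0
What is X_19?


t=0: X=(4), d=1 → -e1, X_1=(3)
t=1: X=(3), d=1 → -e1, X_2=(2)
t=2: X=(2), d=0 → +e1, X_3=(3)
t=3: X=(3), d=0 → +e1, X_4=(4)
t=4: X=(4), d=0 → +e1, X_5=(5)
t=5: X=(5), d=1 → -e1, X_6=(4)
t=6: X=(4), d=0 → +e1, X_7=(5)
t=7: X=(5), d=0 → +e1, X_8=(6)
t=8: X=(6), d=0 → +e1, X_9=(7)
t=9: X=(7), d=0 → +e1, X_10=(8)
t=10: X=(8), d=0 → +e1, X_11=(9)
t=11: X=(9), d=1 → -e1, X_12=(8)
t=12: X=(8), d=1 → -e1, X_13=(7)
t=13: X=(7), d=1 → -e1, X_14=(6)
t=14: X=(6), d=1 → -e1, X_15=(5)
t=15: X=(5), d=1 → -e1, X_16=(4)
t=16: X=(4), d=1 → -e1, X_17=(3)
t=17: X=(3), d=0 → +e1, X_18=(4)
t=18: X=(4), d=0 → +e1, X_19=(5)

(5)


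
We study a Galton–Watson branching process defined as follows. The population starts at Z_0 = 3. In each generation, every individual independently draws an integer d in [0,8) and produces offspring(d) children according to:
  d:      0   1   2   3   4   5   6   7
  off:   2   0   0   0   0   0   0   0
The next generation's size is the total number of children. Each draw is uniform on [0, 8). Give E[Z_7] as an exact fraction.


3/16384

Outcome values over d=0..7: [2, 0, 0, 0, 0, 0, 0, 0]
Σy = 2, Σy² = 4, M = 8
μ = 2/8 = 1/4,  σ² = 4/8 − (1/4)² = 7/16
E[Z_0] = 3
E[Z_1] = 1/4·E[Z_0] = 3/4
E[Z_2] = 1/4·E[Z_1] = 3/16
E[Z_3] = 1/4·E[Z_2] = 3/64
E[Z_4] = 1/4·E[Z_3] = 3/256
E[Z_5] = 1/4·E[Z_4] = 3/1024
E[Z_6] = 1/4·E[Z_5] = 3/4096
E[Z_7] = 1/4·E[Z_6] = 3/16384


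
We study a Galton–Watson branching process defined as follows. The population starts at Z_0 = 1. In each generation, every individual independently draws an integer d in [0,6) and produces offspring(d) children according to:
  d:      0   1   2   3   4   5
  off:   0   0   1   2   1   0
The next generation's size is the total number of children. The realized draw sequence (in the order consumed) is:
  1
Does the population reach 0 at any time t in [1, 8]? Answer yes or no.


yes

gen 0: Z_0=1, draws=[1], offspring=[0], Z_1=0
gen 1: Z_1=0, draws=[], offspring=[], Z_2=0
gen 2: Z_2=0, draws=[], offspring=[], Z_3=0
gen 3: Z_3=0, draws=[], offspring=[], Z_4=0
gen 4: Z_4=0, draws=[], offspring=[], Z_5=0
gen 5: Z_5=0, draws=[], offspring=[], Z_6=0
gen 6: Z_6=0, draws=[], offspring=[], Z_7=0
gen 7: Z_7=0, draws=[], offspring=[], Z_8=0


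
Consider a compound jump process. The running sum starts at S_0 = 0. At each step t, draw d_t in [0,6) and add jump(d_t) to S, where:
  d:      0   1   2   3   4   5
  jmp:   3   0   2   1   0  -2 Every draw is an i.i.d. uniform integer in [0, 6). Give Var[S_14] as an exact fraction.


322/9

Outcome values over d=0..5: [3, 0, 2, 1, 0, -2]
Σy = 4, Σy² = 18, M = 6
μ = 4/6 = 2/3,  σ² = 18/6 − (2/3)² = 23/9
Independent increments: Var[S_14] = 14·σ² = 14·(23/9) = 322/9


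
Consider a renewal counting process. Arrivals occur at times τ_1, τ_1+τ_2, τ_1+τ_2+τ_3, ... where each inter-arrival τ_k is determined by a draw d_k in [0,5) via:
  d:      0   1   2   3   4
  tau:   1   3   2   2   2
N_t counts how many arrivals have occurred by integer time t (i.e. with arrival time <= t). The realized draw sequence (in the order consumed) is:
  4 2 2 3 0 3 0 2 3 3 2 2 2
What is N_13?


7

draw d_1=4: τ_1=2, arrival time A_1=2
draw d_2=2: τ_2=2, arrival time A_2=4
draw d_3=2: τ_3=2, arrival time A_3=6
draw d_4=3: τ_4=2, arrival time A_4=8
draw d_5=0: τ_5=1, arrival time A_5=9
draw d_6=3: τ_6=2, arrival time A_6=11
draw d_7=0: τ_7=1, arrival time A_7=12
draw d_8=2: τ_8=2, arrival time A_8=14
draw d_9=3: τ_9=2, arrival time A_9=16
draw d_10=3: τ_10=2, arrival time A_10=18
draw d_11=2: τ_11=2, arrival time A_11=20
draw d_12=2: τ_12=2, arrival time A_12=22
draw d_13=2: τ_13=2, arrival time A_13=24
N_t over t=0..13: 0:0 1:0 2:1 3:1 4:2 5:2 6:3 7:3 8:4 9:5 10:5 11:6 12:7 13:7


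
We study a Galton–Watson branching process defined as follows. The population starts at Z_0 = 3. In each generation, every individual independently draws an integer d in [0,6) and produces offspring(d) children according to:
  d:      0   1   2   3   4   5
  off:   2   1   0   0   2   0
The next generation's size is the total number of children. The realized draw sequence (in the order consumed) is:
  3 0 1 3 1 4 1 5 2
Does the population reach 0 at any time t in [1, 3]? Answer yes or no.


gen 0: Z_0=3, draws=[3, 0, 1], offspring=[0, 2, 1], Z_1=3
gen 1: Z_1=3, draws=[3, 1, 4], offspring=[0, 1, 2], Z_2=3
gen 2: Z_2=3, draws=[1, 5, 2], offspring=[1, 0, 0], Z_3=1

no


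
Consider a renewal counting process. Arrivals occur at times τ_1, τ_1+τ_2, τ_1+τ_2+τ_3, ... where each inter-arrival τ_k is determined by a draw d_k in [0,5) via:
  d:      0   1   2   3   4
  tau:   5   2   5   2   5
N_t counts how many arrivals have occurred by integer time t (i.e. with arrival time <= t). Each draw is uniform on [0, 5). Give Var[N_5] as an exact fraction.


Inter-arrival values over d=0..4: [5, 2, 5, 2, 5]
Each d has probability 1/5, so the pmf of τ is: f(2) = 2/5, f(5) = 3/5
Let p_n(j) = P(N_n = j), with p_0 = [1]. Condition on τ_1: p_n(0) = P(τ > n), and for j >= 1, p_n(j) = Σ_{k<=n} f(k)·p_{n−k}(j−1)
p_1 = [1]  (j = 0)
p_2 = [3/5, 2/5]  (j = 0..1)
p_3 = [3/5, 2/5]  (j = 0..1)
p_4 = [3/5, 6/25, 4/25]  (j = 0..2)
p_5 = [0, 21/25, 4/25]  (j = 0..2)
E[N_5] = Σ j·p_5(j) = 29/25;  E[N_5²] = Σ j²·p_5(j) = 37/25
Var[N_5] = 37/25 − (29/25)² = 84/625

84/625


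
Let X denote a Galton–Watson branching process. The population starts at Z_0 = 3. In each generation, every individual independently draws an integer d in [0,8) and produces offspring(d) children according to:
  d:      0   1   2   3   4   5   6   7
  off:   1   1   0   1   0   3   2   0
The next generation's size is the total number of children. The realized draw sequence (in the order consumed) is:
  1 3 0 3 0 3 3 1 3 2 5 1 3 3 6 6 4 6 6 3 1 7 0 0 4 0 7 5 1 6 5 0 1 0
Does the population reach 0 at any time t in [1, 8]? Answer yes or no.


no

gen 0: Z_0=3, draws=[1, 3, 0], offspring=[1, 1, 1], Z_1=3
gen 1: Z_1=3, draws=[3, 0, 3], offspring=[1, 1, 1], Z_2=3
gen 2: Z_2=3, draws=[3, 1, 3], offspring=[1, 1, 1], Z_3=3
gen 3: Z_3=3, draws=[2, 5, 1], offspring=[0, 3, 1], Z_4=4
gen 4: Z_4=4, draws=[3, 3, 6, 6], offspring=[1, 1, 2, 2], Z_5=6
gen 5: Z_5=6, draws=[4, 6, 6, 3, 1, 7], offspring=[0, 2, 2, 1, 1, 0], Z_6=6
gen 6: Z_6=6, draws=[0, 0, 4, 0, 7, 5], offspring=[1, 1, 0, 1, 0, 3], Z_7=6
gen 7: Z_7=6, draws=[1, 6, 5, 0, 1, 0], offspring=[1, 2, 3, 1, 1, 1], Z_8=9


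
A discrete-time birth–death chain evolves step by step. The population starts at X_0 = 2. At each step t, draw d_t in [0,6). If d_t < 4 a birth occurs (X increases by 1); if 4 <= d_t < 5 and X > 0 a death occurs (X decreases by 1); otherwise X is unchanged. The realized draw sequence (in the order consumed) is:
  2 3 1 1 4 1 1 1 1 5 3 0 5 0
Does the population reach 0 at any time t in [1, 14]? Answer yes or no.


t=0: X=2, d=2 → birth, X_1=3
t=1: X=3, d=3 → birth, X_2=4
t=2: X=4, d=1 → birth, X_3=5
t=3: X=5, d=1 → birth, X_4=6
t=4: X=6, d=4 → death, X_5=5
t=5: X=5, d=1 → birth, X_6=6
t=6: X=6, d=1 → birth, X_7=7
t=7: X=7, d=1 → birth, X_8=8
t=8: X=8, d=1 → birth, X_9=9
t=9: X=9, d=5 → hold, X_10=9
t=10: X=9, d=3 → birth, X_11=10
t=11: X=10, d=0 → birth, X_12=11
t=12: X=11, d=5 → hold, X_13=11
t=13: X=11, d=0 → birth, X_14=12

no


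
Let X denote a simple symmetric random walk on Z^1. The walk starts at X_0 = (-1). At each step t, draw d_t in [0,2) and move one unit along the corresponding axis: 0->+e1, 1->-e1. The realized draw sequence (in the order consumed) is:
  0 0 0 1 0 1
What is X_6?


(1)

t=0: X=(-1), d=0 → +e1, X_1=(0)
t=1: X=(0), d=0 → +e1, X_2=(1)
t=2: X=(1), d=0 → +e1, X_3=(2)
t=3: X=(2), d=1 → -e1, X_4=(1)
t=4: X=(1), d=0 → +e1, X_5=(2)
t=5: X=(2), d=1 → -e1, X_6=(1)


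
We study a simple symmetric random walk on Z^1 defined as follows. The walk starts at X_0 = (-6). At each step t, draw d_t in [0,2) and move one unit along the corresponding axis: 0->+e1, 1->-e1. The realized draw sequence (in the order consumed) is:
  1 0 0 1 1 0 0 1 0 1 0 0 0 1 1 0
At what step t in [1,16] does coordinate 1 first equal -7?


1

t=0: X=(-6), d=1 → -e1, X_1=(-7)
t=1: X=(-7), d=0 → +e1, X_2=(-6)
t=2: X=(-6), d=0 → +e1, X_3=(-5)
t=3: X=(-5), d=1 → -e1, X_4=(-6)
t=4: X=(-6), d=1 → -e1, X_5=(-7)
t=5: X=(-7), d=0 → +e1, X_6=(-6)
t=6: X=(-6), d=0 → +e1, X_7=(-5)
t=7: X=(-5), d=1 → -e1, X_8=(-6)
t=8: X=(-6), d=0 → +e1, X_9=(-5)
t=9: X=(-5), d=1 → -e1, X_10=(-6)
t=10: X=(-6), d=0 → +e1, X_11=(-5)
t=11: X=(-5), d=0 → +e1, X_12=(-4)
t=12: X=(-4), d=0 → +e1, X_13=(-3)
t=13: X=(-3), d=1 → -e1, X_14=(-4)
t=14: X=(-4), d=1 → -e1, X_15=(-5)
t=15: X=(-5), d=0 → +e1, X_16=(-4)


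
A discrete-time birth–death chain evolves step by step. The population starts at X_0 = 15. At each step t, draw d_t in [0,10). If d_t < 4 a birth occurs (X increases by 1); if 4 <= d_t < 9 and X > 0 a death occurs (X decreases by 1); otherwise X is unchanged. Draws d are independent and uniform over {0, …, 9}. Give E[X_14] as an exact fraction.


68/5

X can drop by at most 1 per step and X_0 = 15 > T = 14, so X_t >= 15 − t >= 1 > 0 for every t <= 14: the floor at 0 (the 'and X > 0' condition) never binds. Hence X_14 = X_0 + Σ_{t<14} Y_t with i.i.d. increments Y_t = y(d_t) ∈ {+1, −1, 0}.
Outcome values over d=0..9: [1, 1, 1, 1, -1, -1, -1, -1, -1, 0]
Σy = -1, Σy² = 9, M = 10
μ = -1/10 = -1/10,  σ² = 9/10 − (-1/10)² = 89/100
E[X_14] = 15 + 14·(-1/10) = 68/5


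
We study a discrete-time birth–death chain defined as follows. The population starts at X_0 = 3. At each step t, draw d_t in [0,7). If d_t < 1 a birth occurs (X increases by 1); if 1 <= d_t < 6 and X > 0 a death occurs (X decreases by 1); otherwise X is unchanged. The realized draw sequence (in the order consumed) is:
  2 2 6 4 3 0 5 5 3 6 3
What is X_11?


0

t=0: X=3, d=2 → death, X_1=2
t=1: X=2, d=2 → death, X_2=1
t=2: X=1, d=6 → hold, X_3=1
t=3: X=1, d=4 → death, X_4=0
t=4: X=0, d=3 → hold, X_5=0
t=5: X=0, d=0 → birth, X_6=1
t=6: X=1, d=5 → death, X_7=0
t=7: X=0, d=5 → hold, X_8=0
t=8: X=0, d=3 → hold, X_9=0
t=9: X=0, d=6 → hold, X_10=0
t=10: X=0, d=3 → hold, X_11=0


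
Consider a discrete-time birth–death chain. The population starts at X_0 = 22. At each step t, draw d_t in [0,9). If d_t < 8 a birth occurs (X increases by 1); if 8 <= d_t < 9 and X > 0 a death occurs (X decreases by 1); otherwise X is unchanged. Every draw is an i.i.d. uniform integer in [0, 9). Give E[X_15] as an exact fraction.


101/3

X can drop by at most 1 per step and X_0 = 22 > T = 15, so X_t >= 22 − t >= 7 > 0 for every t <= 15: the floor at 0 (the 'and X > 0' condition) never binds. Hence X_15 = X_0 + Σ_{t<15} Y_t with i.i.d. increments Y_t = y(d_t) ∈ {+1, −1, 0}.
Outcome values over d=0..8: [1, 1, 1, 1, 1, 1, 1, 1, -1]
Σy = 7, Σy² = 9, M = 9
μ = 7/9 = 7/9,  σ² = 9/9 − (7/9)² = 32/81
E[X_15] = 22 + 15·(7/9) = 101/3


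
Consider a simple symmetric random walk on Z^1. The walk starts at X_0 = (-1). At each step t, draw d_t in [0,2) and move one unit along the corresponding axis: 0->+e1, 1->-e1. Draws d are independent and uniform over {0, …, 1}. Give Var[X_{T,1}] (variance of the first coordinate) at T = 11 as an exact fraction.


Outcome values over d=0..1: [1, -1]
Σy = 0, Σy² = 2, M = 2
μ = 0/2 = 0,  σ² = 2/2 − (0)² = 1
Independent increments: Var[X_11] = 11·σ² = 11·(1) = 11

11


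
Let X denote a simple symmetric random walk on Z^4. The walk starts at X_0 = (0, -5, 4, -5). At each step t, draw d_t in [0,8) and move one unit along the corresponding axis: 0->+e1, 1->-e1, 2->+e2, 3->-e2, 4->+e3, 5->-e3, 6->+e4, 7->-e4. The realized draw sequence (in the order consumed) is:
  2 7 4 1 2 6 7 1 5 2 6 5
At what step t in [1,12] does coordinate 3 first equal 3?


12

t=0: X=(0, -5, 4, -5), d=2 → +e2, X_1=(0, -4, 4, -5)
t=1: X=(0, -4, 4, -5), d=7 → -e4, X_2=(0, -4, 4, -6)
t=2: X=(0, -4, 4, -6), d=4 → +e3, X_3=(0, -4, 5, -6)
t=3: X=(0, -4, 5, -6), d=1 → -e1, X_4=(-1, -4, 5, -6)
t=4: X=(-1, -4, 5, -6), d=2 → +e2, X_5=(-1, -3, 5, -6)
t=5: X=(-1, -3, 5, -6), d=6 → +e4, X_6=(-1, -3, 5, -5)
t=6: X=(-1, -3, 5, -5), d=7 → -e4, X_7=(-1, -3, 5, -6)
t=7: X=(-1, -3, 5, -6), d=1 → -e1, X_8=(-2, -3, 5, -6)
t=8: X=(-2, -3, 5, -6), d=5 → -e3, X_9=(-2, -3, 4, -6)
t=9: X=(-2, -3, 4, -6), d=2 → +e2, X_10=(-2, -2, 4, -6)
t=10: X=(-2, -2, 4, -6), d=6 → +e4, X_11=(-2, -2, 4, -5)
t=11: X=(-2, -2, 4, -5), d=5 → -e3, X_12=(-2, -2, 3, -5)


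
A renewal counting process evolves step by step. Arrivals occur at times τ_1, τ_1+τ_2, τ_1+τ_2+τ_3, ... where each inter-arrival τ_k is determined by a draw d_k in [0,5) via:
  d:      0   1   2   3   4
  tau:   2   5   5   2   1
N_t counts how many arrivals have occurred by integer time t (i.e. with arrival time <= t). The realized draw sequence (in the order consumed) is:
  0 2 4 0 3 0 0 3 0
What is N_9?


draw d_1=0: τ_1=2, arrival time A_1=2
draw d_2=2: τ_2=5, arrival time A_2=7
draw d_3=4: τ_3=1, arrival time A_3=8
draw d_4=0: τ_4=2, arrival time A_4=10
draw d_5=3: τ_5=2, arrival time A_5=12
draw d_6=0: τ_6=2, arrival time A_6=14
draw d_7=0: τ_7=2, arrival time A_7=16
draw d_8=3: τ_8=2, arrival time A_8=18
draw d_9=0: τ_9=2, arrival time A_9=20
N_t over t=0..9: 0:0 1:0 2:1 3:1 4:1 5:1 6:1 7:2 8:3 9:3

3


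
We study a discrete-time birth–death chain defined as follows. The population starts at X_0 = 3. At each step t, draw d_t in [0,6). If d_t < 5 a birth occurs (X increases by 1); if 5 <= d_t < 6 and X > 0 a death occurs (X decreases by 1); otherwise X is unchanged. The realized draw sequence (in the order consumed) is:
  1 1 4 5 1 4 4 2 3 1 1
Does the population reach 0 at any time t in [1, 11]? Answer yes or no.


no

t=0: X=3, d=1 → birth, X_1=4
t=1: X=4, d=1 → birth, X_2=5
t=2: X=5, d=4 → birth, X_3=6
t=3: X=6, d=5 → death, X_4=5
t=4: X=5, d=1 → birth, X_5=6
t=5: X=6, d=4 → birth, X_6=7
t=6: X=7, d=4 → birth, X_7=8
t=7: X=8, d=2 → birth, X_8=9
t=8: X=9, d=3 → birth, X_9=10
t=9: X=10, d=1 → birth, X_10=11
t=10: X=11, d=1 → birth, X_11=12


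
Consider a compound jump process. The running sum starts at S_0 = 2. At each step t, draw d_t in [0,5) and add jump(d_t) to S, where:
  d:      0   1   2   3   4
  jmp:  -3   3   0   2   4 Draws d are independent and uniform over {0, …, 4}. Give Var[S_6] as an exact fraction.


924/25

Outcome values over d=0..4: [-3, 3, 0, 2, 4]
Σy = 6, Σy² = 38, M = 5
μ = 6/5 = 6/5,  σ² = 38/5 − (6/5)² = 154/25
Independent increments: Var[S_6] = 6·σ² = 6·(154/25) = 924/25


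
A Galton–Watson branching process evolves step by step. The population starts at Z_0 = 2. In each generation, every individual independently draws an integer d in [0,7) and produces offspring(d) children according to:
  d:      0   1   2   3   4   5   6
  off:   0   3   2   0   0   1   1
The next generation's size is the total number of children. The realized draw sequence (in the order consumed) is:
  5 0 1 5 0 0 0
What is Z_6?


gen 0: Z_0=2, draws=[5, 0], offspring=[1, 0], Z_1=1
gen 1: Z_1=1, draws=[1], offspring=[3], Z_2=3
gen 2: Z_2=3, draws=[5, 0, 0], offspring=[1, 0, 0], Z_3=1
gen 3: Z_3=1, draws=[0], offspring=[0], Z_4=0
gen 4: Z_4=0, draws=[], offspring=[], Z_5=0
gen 5: Z_5=0, draws=[], offspring=[], Z_6=0

0


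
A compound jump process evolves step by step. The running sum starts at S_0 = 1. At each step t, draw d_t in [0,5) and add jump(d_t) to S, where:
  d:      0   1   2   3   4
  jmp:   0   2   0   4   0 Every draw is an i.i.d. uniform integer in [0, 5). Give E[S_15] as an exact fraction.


Outcome values over d=0..4: [0, 2, 0, 4, 0]
Σy = 6, Σy² = 20, M = 5
μ = 6/5 = 6/5,  σ² = 20/5 − (6/5)² = 64/25
E[S_15] = 1 + 15·(6/5) = 19

19


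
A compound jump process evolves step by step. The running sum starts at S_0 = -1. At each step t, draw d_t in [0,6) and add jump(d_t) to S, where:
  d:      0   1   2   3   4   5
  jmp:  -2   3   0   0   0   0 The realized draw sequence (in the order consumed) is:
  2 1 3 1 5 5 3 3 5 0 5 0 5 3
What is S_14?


t=0: S=-1, d=2, jump=0, S_1=-1
t=1: S=-1, d=1, jump=3, S_2=2
t=2: S=2, d=3, jump=0, S_3=2
t=3: S=2, d=1, jump=3, S_4=5
t=4: S=5, d=5, jump=0, S_5=5
t=5: S=5, d=5, jump=0, S_6=5
t=6: S=5, d=3, jump=0, S_7=5
t=7: S=5, d=3, jump=0, S_8=5
t=8: S=5, d=5, jump=0, S_9=5
t=9: S=5, d=0, jump=-2, S_10=3
t=10: S=3, d=5, jump=0, S_11=3
t=11: S=3, d=0, jump=-2, S_12=1
t=12: S=1, d=5, jump=0, S_13=1
t=13: S=1, d=3, jump=0, S_14=1

1


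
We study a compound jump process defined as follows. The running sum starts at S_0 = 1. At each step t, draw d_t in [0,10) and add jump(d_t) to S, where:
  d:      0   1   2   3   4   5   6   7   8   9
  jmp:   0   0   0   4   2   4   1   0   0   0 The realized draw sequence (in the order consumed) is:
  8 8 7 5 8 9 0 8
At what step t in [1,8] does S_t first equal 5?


4

t=0: S=1, d=8, jump=0, S_1=1
t=1: S=1, d=8, jump=0, S_2=1
t=2: S=1, d=7, jump=0, S_3=1
t=3: S=1, d=5, jump=4, S_4=5
t=4: S=5, d=8, jump=0, S_5=5
t=5: S=5, d=9, jump=0, S_6=5
t=6: S=5, d=0, jump=0, S_7=5
t=7: S=5, d=8, jump=0, S_8=5


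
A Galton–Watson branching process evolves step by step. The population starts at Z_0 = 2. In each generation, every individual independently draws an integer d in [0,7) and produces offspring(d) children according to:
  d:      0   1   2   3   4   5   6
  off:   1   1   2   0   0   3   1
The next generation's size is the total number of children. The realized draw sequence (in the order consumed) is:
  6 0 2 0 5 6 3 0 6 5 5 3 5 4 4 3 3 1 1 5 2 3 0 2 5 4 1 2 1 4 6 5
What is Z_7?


gen 0: Z_0=2, draws=[6, 0], offspring=[1, 1], Z_1=2
gen 1: Z_1=2, draws=[2, 0], offspring=[2, 1], Z_2=3
gen 2: Z_2=3, draws=[5, 6, 3], offspring=[3, 1, 0], Z_3=4
gen 3: Z_3=4, draws=[0, 6, 5, 5], offspring=[1, 1, 3, 3], Z_4=8
gen 4: Z_4=8, draws=[3, 5, 4, 4, 3, 3, 1, 1], offspring=[0, 3, 0, 0, 0, 0, 1, 1], Z_5=5
gen 5: Z_5=5, draws=[5, 2, 3, 0, 2], offspring=[3, 2, 0, 1, 2], Z_6=8
gen 6: Z_6=8, draws=[5, 4, 1, 2, 1, 4, 6, 5], offspring=[3, 0, 1, 2, 1, 0, 1, 3], Z_7=11

11


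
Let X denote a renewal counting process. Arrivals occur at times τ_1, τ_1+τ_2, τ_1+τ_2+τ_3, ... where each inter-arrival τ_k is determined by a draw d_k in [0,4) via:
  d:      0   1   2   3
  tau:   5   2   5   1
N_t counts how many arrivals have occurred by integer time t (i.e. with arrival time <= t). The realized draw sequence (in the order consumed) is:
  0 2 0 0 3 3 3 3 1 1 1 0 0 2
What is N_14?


2

draw d_1=0: τ_1=5, arrival time A_1=5
draw d_2=2: τ_2=5, arrival time A_2=10
draw d_3=0: τ_3=5, arrival time A_3=15
draw d_4=0: τ_4=5, arrival time A_4=20
draw d_5=3: τ_5=1, arrival time A_5=21
draw d_6=3: τ_6=1, arrival time A_6=22
draw d_7=3: τ_7=1, arrival time A_7=23
draw d_8=3: τ_8=1, arrival time A_8=24
draw d_9=1: τ_9=2, arrival time A_9=26
draw d_10=1: τ_10=2, arrival time A_10=28
draw d_11=1: τ_11=2, arrival time A_11=30
draw d_12=0: τ_12=5, arrival time A_12=35
draw d_13=0: τ_13=5, arrival time A_13=40
draw d_14=2: τ_14=5, arrival time A_14=45
N_t over t=0..14: 0:0 1:0 2:0 3:0 4:0 5:1 6:1 7:1 8:1 9:1 10:2 11:2 12:2 13:2 14:2


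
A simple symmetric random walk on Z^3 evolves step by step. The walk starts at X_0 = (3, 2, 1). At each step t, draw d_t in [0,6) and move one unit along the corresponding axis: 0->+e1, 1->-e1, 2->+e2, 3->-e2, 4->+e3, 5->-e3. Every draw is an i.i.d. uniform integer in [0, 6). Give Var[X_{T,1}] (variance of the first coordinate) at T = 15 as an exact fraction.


5

Outcome values over d=0..5: [1, -1, 0, 0, 0, 0]
Σy = 0, Σy² = 2, M = 6
μ = 0/6 = 0,  σ² = 2/6 − (0)² = 1/3
Independent increments: Var[X_15] = 15·σ² = 15·(1/3) = 5


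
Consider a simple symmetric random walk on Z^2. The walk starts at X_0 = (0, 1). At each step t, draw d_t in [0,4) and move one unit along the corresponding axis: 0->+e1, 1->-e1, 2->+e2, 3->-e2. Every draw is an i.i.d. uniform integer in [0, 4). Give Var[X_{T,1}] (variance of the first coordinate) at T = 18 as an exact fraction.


9

Outcome values over d=0..3: [1, -1, 0, 0]
Σy = 0, Σy² = 2, M = 4
μ = 0/4 = 0,  σ² = 2/4 − (0)² = 1/2
Independent increments: Var[X_18] = 18·σ² = 18·(1/2) = 9


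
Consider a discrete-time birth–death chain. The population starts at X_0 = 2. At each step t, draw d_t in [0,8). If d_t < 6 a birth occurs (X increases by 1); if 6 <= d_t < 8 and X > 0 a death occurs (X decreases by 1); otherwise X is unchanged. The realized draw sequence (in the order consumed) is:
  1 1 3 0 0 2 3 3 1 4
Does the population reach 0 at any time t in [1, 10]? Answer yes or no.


t=0: X=2, d=1 → birth, X_1=3
t=1: X=3, d=1 → birth, X_2=4
t=2: X=4, d=3 → birth, X_3=5
t=3: X=5, d=0 → birth, X_4=6
t=4: X=6, d=0 → birth, X_5=7
t=5: X=7, d=2 → birth, X_6=8
t=6: X=8, d=3 → birth, X_7=9
t=7: X=9, d=3 → birth, X_8=10
t=8: X=10, d=1 → birth, X_9=11
t=9: X=11, d=4 → birth, X_10=12

no


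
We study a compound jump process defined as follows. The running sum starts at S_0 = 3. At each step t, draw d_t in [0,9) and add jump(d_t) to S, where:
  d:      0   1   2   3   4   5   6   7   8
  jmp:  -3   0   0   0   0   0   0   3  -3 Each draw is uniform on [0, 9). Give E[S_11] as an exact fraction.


-2/3

Outcome values over d=0..8: [-3, 0, 0, 0, 0, 0, 0, 3, -3]
Σy = -3, Σy² = 27, M = 9
μ = -3/9 = -1/3,  σ² = 27/9 − (-1/3)² = 26/9
E[S_11] = 3 + 11·(-1/3) = -2/3


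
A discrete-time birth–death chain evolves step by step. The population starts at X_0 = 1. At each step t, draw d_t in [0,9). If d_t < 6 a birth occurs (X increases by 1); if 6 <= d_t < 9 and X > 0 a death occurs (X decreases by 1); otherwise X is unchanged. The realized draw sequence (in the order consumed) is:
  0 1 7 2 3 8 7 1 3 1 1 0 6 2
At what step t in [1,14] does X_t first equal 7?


t=0: X=1, d=0 → birth, X_1=2
t=1: X=2, d=1 → birth, X_2=3
t=2: X=3, d=7 → death, X_3=2
t=3: X=2, d=2 → birth, X_4=3
t=4: X=3, d=3 → birth, X_5=4
t=5: X=4, d=8 → death, X_6=3
t=6: X=3, d=7 → death, X_7=2
t=7: X=2, d=1 → birth, X_8=3
t=8: X=3, d=3 → birth, X_9=4
t=9: X=4, d=1 → birth, X_10=5
t=10: X=5, d=1 → birth, X_11=6
t=11: X=6, d=0 → birth, X_12=7
t=12: X=7, d=6 → death, X_13=6
t=13: X=6, d=2 → birth, X_14=7

12


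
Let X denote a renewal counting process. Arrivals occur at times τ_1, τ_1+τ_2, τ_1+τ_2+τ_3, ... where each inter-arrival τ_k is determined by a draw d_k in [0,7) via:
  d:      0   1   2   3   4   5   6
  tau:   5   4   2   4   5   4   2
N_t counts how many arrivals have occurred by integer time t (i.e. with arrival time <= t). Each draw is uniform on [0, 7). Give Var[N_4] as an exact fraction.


Inter-arrival values over d=0..6: [5, 4, 2, 4, 5, 4, 2]
Each d has probability 1/7, so the pmf of τ is: f(2) = 2/7, f(4) = 3/7, f(5) = 2/7
Let p_n(j) = P(N_n = j), with p_0 = [1]. Condition on τ_1: p_n(0) = P(τ > n), and for j >= 1, p_n(j) = Σ_{k<=n} f(k)·p_{n−k}(j−1)
p_1 = [1]  (j = 0)
p_2 = [5/7, 2/7]  (j = 0..1)
p_3 = [5/7, 2/7]  (j = 0..1)
p_4 = [2/7, 31/49, 4/49]  (j = 0..2)
E[N_4] = Σ j·p_4(j) = 39/49;  E[N_4²] = Σ j²·p_4(j) = 47/49
Var[N_4] = 47/49 − (39/49)² = 782/2401

782/2401


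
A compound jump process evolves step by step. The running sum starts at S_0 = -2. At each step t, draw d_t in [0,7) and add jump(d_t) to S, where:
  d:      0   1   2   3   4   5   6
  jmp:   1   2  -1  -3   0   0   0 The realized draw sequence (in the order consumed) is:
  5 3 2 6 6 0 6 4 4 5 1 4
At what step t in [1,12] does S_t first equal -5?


t=0: S=-2, d=5, jump=0, S_1=-2
t=1: S=-2, d=3, jump=-3, S_2=-5
t=2: S=-5, d=2, jump=-1, S_3=-6
t=3: S=-6, d=6, jump=0, S_4=-6
t=4: S=-6, d=6, jump=0, S_5=-6
t=5: S=-6, d=0, jump=1, S_6=-5
t=6: S=-5, d=6, jump=0, S_7=-5
t=7: S=-5, d=4, jump=0, S_8=-5
t=8: S=-5, d=4, jump=0, S_9=-5
t=9: S=-5, d=5, jump=0, S_10=-5
t=10: S=-5, d=1, jump=2, S_11=-3
t=11: S=-3, d=4, jump=0, S_12=-3

2


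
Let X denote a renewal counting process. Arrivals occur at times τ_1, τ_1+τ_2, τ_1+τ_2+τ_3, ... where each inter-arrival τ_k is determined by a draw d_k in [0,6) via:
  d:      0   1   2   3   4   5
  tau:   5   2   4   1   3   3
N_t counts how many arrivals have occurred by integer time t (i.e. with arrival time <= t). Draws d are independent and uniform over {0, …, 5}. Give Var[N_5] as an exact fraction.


Inter-arrival values over d=0..5: [5, 2, 4, 1, 3, 3]
Each d has probability 1/6, so the pmf of τ is: f(1) = 1/6, f(2) = 1/6, f(3) = 1/3, f(4) = 1/6, f(5) = 1/6
Let p_n(j) = P(N_n = j), with p_0 = [1]. Condition on τ_1: p_n(0) = P(τ > n), and for j >= 1, p_n(j) = Σ_{k<=n} f(k)·p_{n−k}(j−1)
p_1 = [5/6, 1/6]  (j = 0..1)
p_2 = [2/3, 11/36, 1/36]  (j = 0..2)
p_3 = [1/3, 7/12, 17/216, 1/216]  (j = 0..3)
p_4 = [1/6, 11/18, 11/54, 23/1296, 1/1296]  (j = 0..4)
p_5 = [0, 11/18, 71/216, 73/1296, 29/7776, 1/7776]  (j = 0..5)
E[N_5] = Σ j·p_5(j) = 11299/7776;  E[N_5²] = Σ j²·p_5(j) = 6469/2592
Var[N_5] = 6469/2592 − (11299/7776)² = 23241431/60466176

23241431/60466176


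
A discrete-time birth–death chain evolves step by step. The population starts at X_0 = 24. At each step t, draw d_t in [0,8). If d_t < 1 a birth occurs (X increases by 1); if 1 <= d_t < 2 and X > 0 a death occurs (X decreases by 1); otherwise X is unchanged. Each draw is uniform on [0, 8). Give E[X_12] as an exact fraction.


X can drop by at most 1 per step and X_0 = 24 > T = 12, so X_t >= 24 − t >= 12 > 0 for every t <= 12: the floor at 0 (the 'and X > 0' condition) never binds. Hence X_12 = X_0 + Σ_{t<12} Y_t with i.i.d. increments Y_t = y(d_t) ∈ {+1, −1, 0}.
Outcome values over d=0..7: [1, -1, 0, 0, 0, 0, 0, 0]
Σy = 0, Σy² = 2, M = 8
μ = 0/8 = 0,  σ² = 2/8 − (0)² = 1/4
E[X_12] = 24 + 12·(0) = 24

24


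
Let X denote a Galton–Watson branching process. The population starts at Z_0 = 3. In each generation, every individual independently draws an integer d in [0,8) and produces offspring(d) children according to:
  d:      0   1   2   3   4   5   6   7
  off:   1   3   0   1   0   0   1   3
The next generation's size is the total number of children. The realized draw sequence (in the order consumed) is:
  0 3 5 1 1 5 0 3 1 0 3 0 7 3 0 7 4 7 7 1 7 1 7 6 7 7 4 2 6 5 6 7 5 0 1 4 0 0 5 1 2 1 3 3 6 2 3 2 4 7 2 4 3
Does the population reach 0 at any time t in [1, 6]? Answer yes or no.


no

gen 0: Z_0=3, draws=[0, 3, 5], offspring=[1, 1, 0], Z_1=2
gen 1: Z_1=2, draws=[1, 1], offspring=[3, 3], Z_2=6
gen 2: Z_2=6, draws=[5, 0, 3, 1, 0, 3], offspring=[0, 1, 1, 3, 1, 1], Z_3=7
gen 3: Z_3=7, draws=[0, 7, 3, 0, 7, 4, 7], offspring=[1, 3, 1, 1, 3, 0, 3], Z_4=12
gen 4: Z_4=12, draws=[7, 1, 7, 1, 7, 6, 7, 7, 4, 2, 6, 5], offspring=[3, 3, 3, 3, 3, 1, 3, 3, 0, 0, 1, 0], Z_5=23
gen 5: Z_5=23, draws=[6, 7, 5, 0, 1, 4, 0, 0, 5, 1, 2, 1, 3, 3, 6, 2, 3, 2, 4, 7, 2, 4, 3], offspring=[1, 3, 0, 1, 3, 0, 1, 1, 0, 3, 0, 3, 1, 1, 1, 0, 1, 0, 0, 3, 0, 0, 1], Z_6=24


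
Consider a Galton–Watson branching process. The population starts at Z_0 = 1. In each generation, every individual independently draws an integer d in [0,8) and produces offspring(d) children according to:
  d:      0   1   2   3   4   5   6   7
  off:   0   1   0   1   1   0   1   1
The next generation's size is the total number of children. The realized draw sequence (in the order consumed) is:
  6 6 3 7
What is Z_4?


1

gen 0: Z_0=1, draws=[6], offspring=[1], Z_1=1
gen 1: Z_1=1, draws=[6], offspring=[1], Z_2=1
gen 2: Z_2=1, draws=[3], offspring=[1], Z_3=1
gen 3: Z_3=1, draws=[7], offspring=[1], Z_4=1


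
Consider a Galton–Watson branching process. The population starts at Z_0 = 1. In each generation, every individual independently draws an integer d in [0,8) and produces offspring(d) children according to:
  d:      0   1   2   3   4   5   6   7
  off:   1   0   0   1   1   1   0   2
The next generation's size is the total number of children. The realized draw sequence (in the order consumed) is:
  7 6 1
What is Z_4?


gen 0: Z_0=1, draws=[7], offspring=[2], Z_1=2
gen 1: Z_1=2, draws=[6, 1], offspring=[0, 0], Z_2=0
gen 2: Z_2=0, draws=[], offspring=[], Z_3=0
gen 3: Z_3=0, draws=[], offspring=[], Z_4=0

0


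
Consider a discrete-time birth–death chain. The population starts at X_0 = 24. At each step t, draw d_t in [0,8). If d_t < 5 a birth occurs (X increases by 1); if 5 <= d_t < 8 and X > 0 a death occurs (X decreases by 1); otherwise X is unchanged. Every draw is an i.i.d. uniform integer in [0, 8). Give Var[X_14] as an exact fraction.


X can drop by at most 1 per step and X_0 = 24 > T = 14, so X_t >= 24 − t >= 10 > 0 for every t <= 14: the floor at 0 (the 'and X > 0' condition) never binds. Hence X_14 = X_0 + Σ_{t<14} Y_t with i.i.d. increments Y_t = y(d_t) ∈ {+1, −1, 0}.
Outcome values over d=0..7: [1, 1, 1, 1, 1, -1, -1, -1]
Σy = 2, Σy² = 8, M = 8
μ = 2/8 = 1/4,  σ² = 8/8 − (1/4)² = 15/16
Independent increments: Var[X_14] = 14·σ² = 14·(15/16) = 105/8

105/8


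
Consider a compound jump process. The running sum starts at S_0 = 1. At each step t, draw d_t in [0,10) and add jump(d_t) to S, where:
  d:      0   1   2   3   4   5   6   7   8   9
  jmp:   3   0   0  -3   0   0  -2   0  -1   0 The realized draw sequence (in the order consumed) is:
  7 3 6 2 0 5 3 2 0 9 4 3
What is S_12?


-4

t=0: S=1, d=7, jump=0, S_1=1
t=1: S=1, d=3, jump=-3, S_2=-2
t=2: S=-2, d=6, jump=-2, S_3=-4
t=3: S=-4, d=2, jump=0, S_4=-4
t=4: S=-4, d=0, jump=3, S_5=-1
t=5: S=-1, d=5, jump=0, S_6=-1
t=6: S=-1, d=3, jump=-3, S_7=-4
t=7: S=-4, d=2, jump=0, S_8=-4
t=8: S=-4, d=0, jump=3, S_9=-1
t=9: S=-1, d=9, jump=0, S_10=-1
t=10: S=-1, d=4, jump=0, S_11=-1
t=11: S=-1, d=3, jump=-3, S_12=-4


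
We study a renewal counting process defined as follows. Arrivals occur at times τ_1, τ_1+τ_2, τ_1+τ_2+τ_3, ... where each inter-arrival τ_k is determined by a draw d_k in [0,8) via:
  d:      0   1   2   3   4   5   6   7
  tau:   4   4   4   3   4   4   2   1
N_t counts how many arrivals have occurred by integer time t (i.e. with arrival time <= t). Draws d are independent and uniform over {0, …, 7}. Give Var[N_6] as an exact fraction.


26827970335/68719476736

Inter-arrival values over d=0..7: [4, 4, 4, 3, 4, 4, 2, 1]
Each d has probability 1/8, so the pmf of τ is: f(1) = 1/8, f(2) = 1/8, f(3) = 1/8, f(4) = 5/8
Let p_n(j) = P(N_n = j), with p_0 = [1]. Condition on τ_1: p_n(0) = P(τ > n), and for j >= 1, p_n(j) = Σ_{k<=n} f(k)·p_{n−k}(j−1)
p_1 = [7/8, 1/8]  (j = 0..1)
p_2 = [3/4, 15/64, 1/64]  (j = 0..2)
p_3 = [5/8, 21/64, 23/512, 1/512]  (j = 0..3)
p_4 = [0, 29/32, 11/128, 31/4096, 1/4096]  (j = 0..4)
p_5 = [0, 23/32, 67/256, 75/4096, 39/32768, 1/32768]  (j = 0..5)
p_6 = [0, 35/64, 25/64, 241/4096, 57/16384, 47/262144, 1/262144]  (j = 0..6)
E[N_6] = Σ j·p_6(j) = 398321/262144;  E[N_6²] = Σ j²·p_6(j) = 707579/262144
Var[N_6] = 707579/262144 − (398321/262144)² = 26827970335/68719476736


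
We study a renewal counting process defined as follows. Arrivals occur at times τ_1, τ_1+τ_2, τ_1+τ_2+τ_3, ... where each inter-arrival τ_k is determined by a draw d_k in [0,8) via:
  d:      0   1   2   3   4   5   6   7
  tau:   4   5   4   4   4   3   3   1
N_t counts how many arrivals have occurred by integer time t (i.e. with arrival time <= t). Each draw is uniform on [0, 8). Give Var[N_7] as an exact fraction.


Inter-arrival values over d=0..7: [4, 5, 4, 4, 4, 3, 3, 1]
Each d has probability 1/8, so the pmf of τ is: f(1) = 1/8, f(3) = 1/4, f(4) = 1/2, f(5) = 1/8
Let p_n(j) = P(N_n = j), with p_0 = [1]. Condition on τ_1: p_n(0) = P(τ > n), and for j >= 1, p_n(j) = Σ_{k<=n} f(k)·p_{n−k}(j−1)
p_1 = [7/8, 1/8]  (j = 0..1)
p_2 = [7/8, 7/64, 1/64]  (j = 0..2)
p_3 = [5/8, 23/64, 7/512, 1/512]  (j = 0..3)
p_4 = [1/8, 51/64, 39/512, 7/4096, 1/4096]  (j = 0..4)
p_5 = [0, 51/64, 97/512, 55/4096, 7/32768, 1/32768]  (j = 0..5)
p_6 = [0, 45/64, 133/512, 143/4096, 71/32768, 7/262144, 1/262144]  (j = 0..6)
p_7 = [0, 29/64, 123/256, 247/4096, 189/32768, 87/262144, 7/2097152, 1/2097152]  (j = 0..7)
E[N_7] = Σ j·p_7(j) = 3396809/2097152;  E[N_7²] = Σ j²·p_7(j) = 6330149/2097152
Var[N_7] = 6330149/2097152 − (3396809/2097152)² = 1736973253167/4398046511104

1736973253167/4398046511104


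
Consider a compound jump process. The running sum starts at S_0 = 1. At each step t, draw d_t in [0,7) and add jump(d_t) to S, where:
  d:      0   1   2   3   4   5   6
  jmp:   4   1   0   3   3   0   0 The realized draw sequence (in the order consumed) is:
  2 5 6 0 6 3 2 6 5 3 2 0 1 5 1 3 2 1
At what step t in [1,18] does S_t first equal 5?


4

t=0: S=1, d=2, jump=0, S_1=1
t=1: S=1, d=5, jump=0, S_2=1
t=2: S=1, d=6, jump=0, S_3=1
t=3: S=1, d=0, jump=4, S_4=5
t=4: S=5, d=6, jump=0, S_5=5
t=5: S=5, d=3, jump=3, S_6=8
t=6: S=8, d=2, jump=0, S_7=8
t=7: S=8, d=6, jump=0, S_8=8
t=8: S=8, d=5, jump=0, S_9=8
t=9: S=8, d=3, jump=3, S_10=11
t=10: S=11, d=2, jump=0, S_11=11
t=11: S=11, d=0, jump=4, S_12=15
t=12: S=15, d=1, jump=1, S_13=16
t=13: S=16, d=5, jump=0, S_14=16
t=14: S=16, d=1, jump=1, S_15=17
t=15: S=17, d=3, jump=3, S_16=20
t=16: S=20, d=2, jump=0, S_17=20
t=17: S=20, d=1, jump=1, S_18=21


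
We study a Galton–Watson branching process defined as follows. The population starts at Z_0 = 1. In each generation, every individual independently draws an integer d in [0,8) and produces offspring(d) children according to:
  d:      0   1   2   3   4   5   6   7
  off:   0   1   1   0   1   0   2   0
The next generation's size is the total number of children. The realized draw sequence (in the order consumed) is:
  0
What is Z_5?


gen 0: Z_0=1, draws=[0], offspring=[0], Z_1=0
gen 1: Z_1=0, draws=[], offspring=[], Z_2=0
gen 2: Z_2=0, draws=[], offspring=[], Z_3=0
gen 3: Z_3=0, draws=[], offspring=[], Z_4=0
gen 4: Z_4=0, draws=[], offspring=[], Z_5=0

0


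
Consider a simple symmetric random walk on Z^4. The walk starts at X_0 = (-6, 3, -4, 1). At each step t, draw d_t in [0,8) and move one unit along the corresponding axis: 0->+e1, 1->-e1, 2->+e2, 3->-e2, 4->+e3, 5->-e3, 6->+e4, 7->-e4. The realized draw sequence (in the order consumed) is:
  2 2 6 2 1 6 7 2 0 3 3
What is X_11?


t=0: X=(-6, 3, -4, 1), d=2 → +e2, X_1=(-6, 4, -4, 1)
t=1: X=(-6, 4, -4, 1), d=2 → +e2, X_2=(-6, 5, -4, 1)
t=2: X=(-6, 5, -4, 1), d=6 → +e4, X_3=(-6, 5, -4, 2)
t=3: X=(-6, 5, -4, 2), d=2 → +e2, X_4=(-6, 6, -4, 2)
t=4: X=(-6, 6, -4, 2), d=1 → -e1, X_5=(-7, 6, -4, 2)
t=5: X=(-7, 6, -4, 2), d=6 → +e4, X_6=(-7, 6, -4, 3)
t=6: X=(-7, 6, -4, 3), d=7 → -e4, X_7=(-7, 6, -4, 2)
t=7: X=(-7, 6, -4, 2), d=2 → +e2, X_8=(-7, 7, -4, 2)
t=8: X=(-7, 7, -4, 2), d=0 → +e1, X_9=(-6, 7, -4, 2)
t=9: X=(-6, 7, -4, 2), d=3 → -e2, X_10=(-6, 6, -4, 2)
t=10: X=(-6, 6, -4, 2), d=3 → -e2, X_11=(-6, 5, -4, 2)

(-6, 5, -4, 2)


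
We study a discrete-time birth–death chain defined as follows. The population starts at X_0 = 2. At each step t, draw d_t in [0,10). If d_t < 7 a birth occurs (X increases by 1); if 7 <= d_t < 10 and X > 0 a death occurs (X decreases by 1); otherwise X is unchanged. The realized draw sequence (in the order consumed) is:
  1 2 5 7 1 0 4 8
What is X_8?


6

t=0: X=2, d=1 → birth, X_1=3
t=1: X=3, d=2 → birth, X_2=4
t=2: X=4, d=5 → birth, X_3=5
t=3: X=5, d=7 → death, X_4=4
t=4: X=4, d=1 → birth, X_5=5
t=5: X=5, d=0 → birth, X_6=6
t=6: X=6, d=4 → birth, X_7=7
t=7: X=7, d=8 → death, X_8=6


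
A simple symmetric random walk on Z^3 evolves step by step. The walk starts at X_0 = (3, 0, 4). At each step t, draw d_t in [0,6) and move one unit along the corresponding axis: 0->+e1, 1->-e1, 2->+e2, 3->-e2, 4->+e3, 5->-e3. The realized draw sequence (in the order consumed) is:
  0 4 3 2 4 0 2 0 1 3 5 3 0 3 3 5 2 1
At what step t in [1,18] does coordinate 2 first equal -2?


14

t=0: X=(3, 0, 4), d=0 → +e1, X_1=(4, 0, 4)
t=1: X=(4, 0, 4), d=4 → +e3, X_2=(4, 0, 5)
t=2: X=(4, 0, 5), d=3 → -e2, X_3=(4, -1, 5)
t=3: X=(4, -1, 5), d=2 → +e2, X_4=(4, 0, 5)
t=4: X=(4, 0, 5), d=4 → +e3, X_5=(4, 0, 6)
t=5: X=(4, 0, 6), d=0 → +e1, X_6=(5, 0, 6)
t=6: X=(5, 0, 6), d=2 → +e2, X_7=(5, 1, 6)
t=7: X=(5, 1, 6), d=0 → +e1, X_8=(6, 1, 6)
t=8: X=(6, 1, 6), d=1 → -e1, X_9=(5, 1, 6)
t=9: X=(5, 1, 6), d=3 → -e2, X_10=(5, 0, 6)
t=10: X=(5, 0, 6), d=5 → -e3, X_11=(5, 0, 5)
t=11: X=(5, 0, 5), d=3 → -e2, X_12=(5, -1, 5)
t=12: X=(5, -1, 5), d=0 → +e1, X_13=(6, -1, 5)
t=13: X=(6, -1, 5), d=3 → -e2, X_14=(6, -2, 5)
t=14: X=(6, -2, 5), d=3 → -e2, X_15=(6, -3, 5)
t=15: X=(6, -3, 5), d=5 → -e3, X_16=(6, -3, 4)
t=16: X=(6, -3, 4), d=2 → +e2, X_17=(6, -2, 4)
t=17: X=(6, -2, 4), d=1 → -e1, X_18=(5, -2, 4)


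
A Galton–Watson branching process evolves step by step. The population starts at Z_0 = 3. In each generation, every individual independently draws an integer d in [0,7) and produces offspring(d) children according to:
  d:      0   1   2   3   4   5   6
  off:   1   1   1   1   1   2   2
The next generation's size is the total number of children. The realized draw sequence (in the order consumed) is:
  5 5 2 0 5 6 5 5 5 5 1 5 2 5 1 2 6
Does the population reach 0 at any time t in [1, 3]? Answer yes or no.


no

gen 0: Z_0=3, draws=[5, 5, 2], offspring=[2, 2, 1], Z_1=5
gen 1: Z_1=5, draws=[0, 5, 6, 5, 5], offspring=[1, 2, 2, 2, 2], Z_2=9
gen 2: Z_2=9, draws=[5, 5, 1, 5, 2, 5, 1, 2, 6], offspring=[2, 2, 1, 2, 1, 2, 1, 1, 2], Z_3=14
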